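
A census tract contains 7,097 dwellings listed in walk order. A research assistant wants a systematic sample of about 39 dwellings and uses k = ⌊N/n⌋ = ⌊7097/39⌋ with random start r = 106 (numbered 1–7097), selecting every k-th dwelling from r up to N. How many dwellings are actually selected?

k = ⌊7097/39⌋ = 181
Achieved size = ⌊(7097 − 106)/181⌋ + 1 = ⌊6991/181⌋ + 1 = 38 + 1 = 39
(last selection: 106 + 38×181 = 6984 ≤ 7097; next would be 7165 > 7097)

39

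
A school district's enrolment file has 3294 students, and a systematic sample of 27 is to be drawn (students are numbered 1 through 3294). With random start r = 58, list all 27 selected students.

k = N/n = 3294/27 = 122
student 1: 58
student 2: 58 + 122 = 180
student 3: 180 + 122 = 302
student 4: 302 + 122 = 424
student 5: 424 + 122 = 546
student 6: 546 + 122 = 668
student 7: 668 + 122 = 790
student 8: 790 + 122 = 912
student 9: 912 + 122 = 1034
student 10: 1034 + 122 = 1156
student 11: 1156 + 122 = 1278
student 12: 1278 + 122 = 1400
student 13: 1400 + 122 = 1522
student 14: 1522 + 122 = 1644
student 15: 1644 + 122 = 1766
student 16: 1766 + 122 = 1888
student 17: 1888 + 122 = 2010
student 18: 2010 + 122 = 2132
student 19: 2132 + 122 = 2254
student 20: 2254 + 122 = 2376
student 21: 2376 + 122 = 2498
student 22: 2498 + 122 = 2620
student 23: 2620 + 122 = 2742
student 24: 2742 + 122 = 2864
student 25: 2864 + 122 = 2986
student 26: 2986 + 122 = 3108
student 27: 3108 + 122 = 3230

58, 180, 302, 424, 546, 668, 790, 912, 1034, 1156, 1278, 1400, 1522, 1644, 1766, 1888, 2010, 2132, 2254, 2376, 2498, 2620, 2742, 2864, 2986, 3108, 3230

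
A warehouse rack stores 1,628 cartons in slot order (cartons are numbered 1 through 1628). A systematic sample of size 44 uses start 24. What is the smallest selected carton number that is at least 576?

579

k = 1628/44 = 37
Steps past start: ⌈(576 − 24)/37⌉ = ⌈552/37⌉ = 15
Selected carton: 24 + 15×37 = 579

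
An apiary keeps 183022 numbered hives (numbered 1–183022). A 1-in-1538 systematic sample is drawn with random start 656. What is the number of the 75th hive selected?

k = 1538
75th selection = r + (75−1)·k = 656 + 74×1538 = 656 + 113812 = 114468

114468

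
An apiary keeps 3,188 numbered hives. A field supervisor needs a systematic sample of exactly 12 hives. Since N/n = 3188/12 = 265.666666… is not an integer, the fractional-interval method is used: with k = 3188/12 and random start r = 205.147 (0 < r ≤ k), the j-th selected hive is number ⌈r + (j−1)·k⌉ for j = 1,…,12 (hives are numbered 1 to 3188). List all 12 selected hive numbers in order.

j=1: r + 0k = 205.147 → ⌈·⌉ = 206
j=2: r + 1k = 470.813666… → ⌈·⌉ = 471
j=3: r + 2k = 736.480333… → ⌈·⌉ = 737
j=4: r + 3k = 1002.147 → ⌈·⌉ = 1003
j=5: r + 4k = 1267.813666… → ⌈·⌉ = 1268
j=6: r + 5k = 1533.480333… → ⌈·⌉ = 1534
j=7: r + 6k = 1799.147 → ⌈·⌉ = 1800
j=8: r + 7k = 2064.813666… → ⌈·⌉ = 2065
j=9: r + 8k = 2330.480333… → ⌈·⌉ = 2331
j=10: r + 9k = 2596.147 → ⌈·⌉ = 2597
j=11: r + 10k = 2861.813666… → ⌈·⌉ = 2862
j=12: r + 11k = 3127.480333… → ⌈·⌉ = 3128

206, 471, 737, 1003, 1268, 1534, 1800, 2065, 2331, 2597, 2862, 3128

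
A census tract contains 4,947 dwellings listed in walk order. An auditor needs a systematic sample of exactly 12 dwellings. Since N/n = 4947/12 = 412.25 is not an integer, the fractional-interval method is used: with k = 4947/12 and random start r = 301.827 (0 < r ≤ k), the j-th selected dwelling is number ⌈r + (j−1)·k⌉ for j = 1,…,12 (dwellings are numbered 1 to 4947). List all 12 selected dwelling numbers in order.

302, 715, 1127, 1539, 1951, 2364, 2776, 3188, 3600, 4013, 4425, 4837

j=1: r + 0k = 301.827 → ⌈·⌉ = 302
j=2: r + 1k = 714.077 → ⌈·⌉ = 715
j=3: r + 2k = 1126.327 → ⌈·⌉ = 1127
j=4: r + 3k = 1538.577 → ⌈·⌉ = 1539
j=5: r + 4k = 1950.827 → ⌈·⌉ = 1951
j=6: r + 5k = 2363.077 → ⌈·⌉ = 2364
j=7: r + 6k = 2775.327 → ⌈·⌉ = 2776
j=8: r + 7k = 3187.577 → ⌈·⌉ = 3188
j=9: r + 8k = 3599.827 → ⌈·⌉ = 3600
j=10: r + 9k = 4012.077 → ⌈·⌉ = 4013
j=11: r + 10k = 4424.327 → ⌈·⌉ = 4425
j=12: r + 11k = 4836.577 → ⌈·⌉ = 4837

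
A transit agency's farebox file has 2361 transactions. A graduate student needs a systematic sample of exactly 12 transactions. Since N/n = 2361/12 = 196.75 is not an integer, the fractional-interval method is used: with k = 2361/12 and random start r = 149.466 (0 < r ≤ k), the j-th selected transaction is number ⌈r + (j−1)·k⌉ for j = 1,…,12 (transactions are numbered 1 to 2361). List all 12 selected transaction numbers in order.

j=1: r + 0k = 149.466 → ⌈·⌉ = 150
j=2: r + 1k = 346.216 → ⌈·⌉ = 347
j=3: r + 2k = 542.966 → ⌈·⌉ = 543
j=4: r + 3k = 739.716 → ⌈·⌉ = 740
j=5: r + 4k = 936.466 → ⌈·⌉ = 937
j=6: r + 5k = 1133.216 → ⌈·⌉ = 1134
j=7: r + 6k = 1329.966 → ⌈·⌉ = 1330
j=8: r + 7k = 1526.716 → ⌈·⌉ = 1527
j=9: r + 8k = 1723.466 → ⌈·⌉ = 1724
j=10: r + 9k = 1920.216 → ⌈·⌉ = 1921
j=11: r + 10k = 2116.966 → ⌈·⌉ = 2117
j=12: r + 11k = 2313.716 → ⌈·⌉ = 2314

150, 347, 543, 740, 937, 1134, 1330, 1527, 1724, 1921, 2117, 2314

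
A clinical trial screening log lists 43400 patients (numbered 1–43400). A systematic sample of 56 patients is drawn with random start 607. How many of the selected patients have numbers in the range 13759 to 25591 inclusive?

k = 43400/56 = 775
First selection ≥ 13759: 607 + ⌈(13759−607)/775⌉·775 = 607 + 17×775 = 13782
Last selection ≤ 25591: 607 + ⌊(25591−607)/775⌋·775 = 607 + 32×775 = 25407
Count = 32 − 17 + 1 = 16

16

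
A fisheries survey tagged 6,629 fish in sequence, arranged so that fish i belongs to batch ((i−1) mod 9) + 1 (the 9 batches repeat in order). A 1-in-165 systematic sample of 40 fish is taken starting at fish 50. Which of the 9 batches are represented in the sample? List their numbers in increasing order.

2, 5, 8

Consecutive selections differ by k = 165, so their batch numbers differ by 165 mod 9 = 3.
gcd(165, 9) = 3, so the sample visits 9/3 = 3 distinct residues mod 9.
Start 50 is batch 5; the batches hit are 2, 5, 8.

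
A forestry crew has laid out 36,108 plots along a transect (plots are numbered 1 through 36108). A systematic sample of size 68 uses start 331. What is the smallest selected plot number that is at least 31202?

k = 36108/68 = 531
Steps past start: ⌈(31202 − 331)/531⌉ = ⌈30871/531⌉ = 59
Selected plot: 331 + 59×531 = 31660

31660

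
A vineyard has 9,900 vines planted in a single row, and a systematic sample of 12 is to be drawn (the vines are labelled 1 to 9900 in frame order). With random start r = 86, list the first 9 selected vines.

86, 911, 1736, 2561, 3386, 4211, 5036, 5861, 6686

k = N/n = 9900/12 = 825
vine 1: 86
vine 2: 86 + 825 = 911
vine 3: 911 + 825 = 1736
vine 4: 1736 + 825 = 2561
vine 5: 2561 + 825 = 3386
vine 6: 3386 + 825 = 4211
vine 7: 4211 + 825 = 5036
vine 8: 5036 + 825 = 5861
vine 9: 5861 + 825 = 6686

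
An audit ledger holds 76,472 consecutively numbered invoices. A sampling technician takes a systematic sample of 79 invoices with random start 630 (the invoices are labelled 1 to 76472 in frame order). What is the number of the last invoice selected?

k = 76472/79 = 968
79th selection = r + (79−1)·k = 630 + 78×968 = 630 + 75504 = 76134

76134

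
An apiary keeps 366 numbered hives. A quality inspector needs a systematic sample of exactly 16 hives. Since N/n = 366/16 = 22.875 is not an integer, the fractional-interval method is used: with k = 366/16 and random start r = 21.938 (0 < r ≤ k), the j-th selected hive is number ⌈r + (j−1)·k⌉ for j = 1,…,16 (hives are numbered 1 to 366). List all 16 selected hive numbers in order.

22, 45, 68, 91, 114, 137, 160, 183, 205, 228, 251, 274, 297, 320, 343, 366

j=1: r + 0k = 21.938 → ⌈·⌉ = 22
j=2: r + 1k = 44.813 → ⌈·⌉ = 45
j=3: r + 2k = 67.688 → ⌈·⌉ = 68
j=4: r + 3k = 90.563 → ⌈·⌉ = 91
j=5: r + 4k = 113.438 → ⌈·⌉ = 114
j=6: r + 5k = 136.313 → ⌈·⌉ = 137
j=7: r + 6k = 159.188 → ⌈·⌉ = 160
j=8: r + 7k = 182.063 → ⌈·⌉ = 183
j=9: r + 8k = 204.938 → ⌈·⌉ = 205
j=10: r + 9k = 227.813 → ⌈·⌉ = 228
j=11: r + 10k = 250.688 → ⌈·⌉ = 251
j=12: r + 11k = 273.563 → ⌈·⌉ = 274
j=13: r + 12k = 296.438 → ⌈·⌉ = 297
j=14: r + 13k = 319.313 → ⌈·⌉ = 320
j=15: r + 14k = 342.188 → ⌈·⌉ = 343
j=16: r + 15k = 365.063 → ⌈·⌉ = 366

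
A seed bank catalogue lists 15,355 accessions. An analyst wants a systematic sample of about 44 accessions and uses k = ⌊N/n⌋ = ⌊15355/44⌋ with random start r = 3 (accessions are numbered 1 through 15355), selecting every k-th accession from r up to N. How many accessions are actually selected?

45

k = ⌊15355/44⌋ = 348
Achieved size = ⌊(15355 − 3)/348⌋ + 1 = ⌊15352/348⌋ + 1 = 44 + 1 = 45
(last selection: 3 + 44×348 = 15315 ≤ 15355; next would be 15663 > 15355)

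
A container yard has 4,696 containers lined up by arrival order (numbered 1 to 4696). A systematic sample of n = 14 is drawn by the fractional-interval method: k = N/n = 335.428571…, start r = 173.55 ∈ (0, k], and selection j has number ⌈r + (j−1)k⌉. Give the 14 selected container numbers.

174, 509, 845, 1180, 1516, 1851, 2187, 2522, 2857, 3193, 3528, 3864, 4199, 4535

j=1: r + 0k = 173.55 → ⌈·⌉ = 174
j=2: r + 1k = 508.978571… → ⌈·⌉ = 509
j=3: r + 2k = 844.407142… → ⌈·⌉ = 845
j=4: r + 3k = 1179.835714… → ⌈·⌉ = 1180
j=5: r + 4k = 1515.264285… → ⌈·⌉ = 1516
j=6: r + 5k = 1850.692857… → ⌈·⌉ = 1851
j=7: r + 6k = 2186.121428… → ⌈·⌉ = 2187
j=8: r + 7k = 2521.55 → ⌈·⌉ = 2522
j=9: r + 8k = 2856.978571… → ⌈·⌉ = 2857
j=10: r + 9k = 3192.407142… → ⌈·⌉ = 3193
j=11: r + 10k = 3527.835714… → ⌈·⌉ = 3528
j=12: r + 11k = 3863.264285… → ⌈·⌉ = 3864
j=13: r + 12k = 4198.692857… → ⌈·⌉ = 4199
j=14: r + 13k = 4534.121428… → ⌈·⌉ = 4535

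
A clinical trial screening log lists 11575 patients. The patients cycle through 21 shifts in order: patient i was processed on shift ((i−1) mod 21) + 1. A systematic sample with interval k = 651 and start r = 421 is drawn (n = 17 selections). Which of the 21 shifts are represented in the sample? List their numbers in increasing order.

Consecutive selections differ by k = 651, so their shift numbers differ by 651 mod 21 = 0.
gcd(651, 21) = 21, so the sample visits 21/21 = 1 distinct residues mod 21.
Start 421 is shift 1; the shifts hit are 1.

1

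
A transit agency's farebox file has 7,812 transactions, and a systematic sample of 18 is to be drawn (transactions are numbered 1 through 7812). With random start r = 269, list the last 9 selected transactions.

4175, 4609, 5043, 5477, 5911, 6345, 6779, 7213, 7647

k = N/n = 7812/18 = 434
10th selection = 269 + 9×434 = 4175
11th: 4175 + 434 = 4609
12th: 4609 + 434 = 5043
13th: 5043 + 434 = 5477
14th: 5477 + 434 = 5911
15th: 5911 + 434 = 6345
16th: 6345 + 434 = 6779
17th: 6779 + 434 = 7213
18th: 7213 + 434 = 7647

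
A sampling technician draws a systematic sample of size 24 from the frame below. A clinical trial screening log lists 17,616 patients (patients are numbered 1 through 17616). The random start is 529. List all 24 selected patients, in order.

k = N/n = 17616/24 = 734
patient 1: 529
patient 2: 529 + 734 = 1263
patient 3: 1263 + 734 = 1997
patient 4: 1997 + 734 = 2731
patient 5: 2731 + 734 = 3465
patient 6: 3465 + 734 = 4199
patient 7: 4199 + 734 = 4933
patient 8: 4933 + 734 = 5667
patient 9: 5667 + 734 = 6401
patient 10: 6401 + 734 = 7135
patient 11: 7135 + 734 = 7869
patient 12: 7869 + 734 = 8603
patient 13: 8603 + 734 = 9337
patient 14: 9337 + 734 = 10071
patient 15: 10071 + 734 = 10805
patient 16: 10805 + 734 = 11539
patient 17: 11539 + 734 = 12273
patient 18: 12273 + 734 = 13007
patient 19: 13007 + 734 = 13741
patient 20: 13741 + 734 = 14475
patient 21: 14475 + 734 = 15209
patient 22: 15209 + 734 = 15943
patient 23: 15943 + 734 = 16677
patient 24: 16677 + 734 = 17411

529, 1263, 1997, 2731, 3465, 4199, 4933, 5667, 6401, 7135, 7869, 8603, 9337, 10071, 10805, 11539, 12273, 13007, 13741, 14475, 15209, 15943, 16677, 17411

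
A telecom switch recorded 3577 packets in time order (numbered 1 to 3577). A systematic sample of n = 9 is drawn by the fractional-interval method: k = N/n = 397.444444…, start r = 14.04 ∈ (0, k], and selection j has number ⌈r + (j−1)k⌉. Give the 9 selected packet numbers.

15, 412, 809, 1207, 1604, 2002, 2399, 2797, 3194

j=1: r + 0k = 14.04 → ⌈·⌉ = 15
j=2: r + 1k = 411.484444… → ⌈·⌉ = 412
j=3: r + 2k = 808.928888… → ⌈·⌉ = 809
j=4: r + 3k = 1206.373333… → ⌈·⌉ = 1207
j=5: r + 4k = 1603.817777… → ⌈·⌉ = 1604
j=6: r + 5k = 2001.262222… → ⌈·⌉ = 2002
j=7: r + 6k = 2398.706666… → ⌈·⌉ = 2399
j=8: r + 7k = 2796.151111… → ⌈·⌉ = 2797
j=9: r + 8k = 3193.595555… → ⌈·⌉ = 3194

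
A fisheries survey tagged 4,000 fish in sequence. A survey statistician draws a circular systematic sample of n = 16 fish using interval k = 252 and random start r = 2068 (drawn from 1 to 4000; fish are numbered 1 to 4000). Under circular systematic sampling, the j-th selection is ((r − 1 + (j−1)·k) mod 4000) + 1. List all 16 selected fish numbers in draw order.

2068, 2320, 2572, 2824, 3076, 3328, 3580, 3832, 84, 336, 588, 840, 1092, 1344, 1596, 1848

Selection 1: 2068
Selection 2: 2068 + 252 = 2320
Selection 3: 2320 + 252 = 2572
Selection 4: 2572 + 252 = 2824
Selection 5: 2824 + 252 = 3076
Selection 6: 3076 + 252 = 3328
Selection 7: 3328 + 252 = 3580
Selection 8: 3580 + 252 = 3832
Selection 9: 3832 + 252 = 4084 → 4084 − 4000 = 84
Selection 10: 84 + 252 = 336
Selection 11: 336 + 252 = 588
Selection 12: 588 + 252 = 840
Selection 13: 840 + 252 = 1092
Selection 14: 1092 + 252 = 1344
Selection 15: 1344 + 252 = 1596
Selection 16: 1596 + 252 = 1848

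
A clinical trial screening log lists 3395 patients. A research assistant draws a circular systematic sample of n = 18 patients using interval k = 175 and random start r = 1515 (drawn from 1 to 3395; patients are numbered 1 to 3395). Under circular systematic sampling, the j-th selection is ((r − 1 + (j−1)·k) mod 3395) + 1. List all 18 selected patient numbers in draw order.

1515, 1690, 1865, 2040, 2215, 2390, 2565, 2740, 2915, 3090, 3265, 45, 220, 395, 570, 745, 920, 1095

Selection 1: 1515
Selection 2: 1515 + 175 = 1690
Selection 3: 1690 + 175 = 1865
Selection 4: 1865 + 175 = 2040
Selection 5: 2040 + 175 = 2215
Selection 6: 2215 + 175 = 2390
Selection 7: 2390 + 175 = 2565
Selection 8: 2565 + 175 = 2740
Selection 9: 2740 + 175 = 2915
Selection 10: 2915 + 175 = 3090
Selection 11: 3090 + 175 = 3265
Selection 12: 3265 + 175 = 3440 → 3440 − 3395 = 45
Selection 13: 45 + 175 = 220
Selection 14: 220 + 175 = 395
Selection 15: 395 + 175 = 570
Selection 16: 570 + 175 = 745
Selection 17: 745 + 175 = 920
Selection 18: 920 + 175 = 1095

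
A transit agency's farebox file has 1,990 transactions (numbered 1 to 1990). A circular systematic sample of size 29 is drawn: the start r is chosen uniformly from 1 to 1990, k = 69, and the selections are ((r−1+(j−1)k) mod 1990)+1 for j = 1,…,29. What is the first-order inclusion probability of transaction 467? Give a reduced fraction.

For each position j, as r ranges over 1…1990 the j-th selection hits every transaction exactly once, so transaction 467 is selected for exactly 29 of the 1990 starts.
Inclusion probability = 29/1990.

29/1990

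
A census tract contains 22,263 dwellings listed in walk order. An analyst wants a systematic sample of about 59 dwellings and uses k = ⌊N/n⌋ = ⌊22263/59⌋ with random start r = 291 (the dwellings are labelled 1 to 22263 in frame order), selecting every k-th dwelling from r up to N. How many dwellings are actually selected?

k = ⌊22263/59⌋ = 377
Achieved size = ⌊(22263 − 291)/377⌋ + 1 = ⌊21972/377⌋ + 1 = 58 + 1 = 59
(last selection: 291 + 58×377 = 22157 ≤ 22263; next would be 22534 > 22263)

59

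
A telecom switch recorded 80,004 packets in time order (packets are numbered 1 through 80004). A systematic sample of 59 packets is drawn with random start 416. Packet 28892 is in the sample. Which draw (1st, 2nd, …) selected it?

22

k = 80004/59 = 1356
position = (28892 − 416)/1356 + 1 = 28476/1356 + 1 = 21 + 1 = 22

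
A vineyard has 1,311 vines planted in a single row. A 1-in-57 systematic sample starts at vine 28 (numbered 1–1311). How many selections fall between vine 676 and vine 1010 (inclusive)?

k = 57
First selection ≥ 676: 28 + ⌈(676−28)/57⌉·57 = 28 + 12×57 = 712
Last selection ≤ 1010: 28 + ⌊(1010−28)/57⌋·57 = 28 + 17×57 = 997
Count = 17 − 12 + 1 = 6

6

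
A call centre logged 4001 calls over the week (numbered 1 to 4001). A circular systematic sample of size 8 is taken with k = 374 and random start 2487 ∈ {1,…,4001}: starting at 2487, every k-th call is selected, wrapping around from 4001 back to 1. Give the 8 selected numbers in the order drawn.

2487, 2861, 3235, 3609, 3983, 356, 730, 1104

Selection 1: 2487
Selection 2: 2487 + 374 = 2861
Selection 3: 2861 + 374 = 3235
Selection 4: 3235 + 374 = 3609
Selection 5: 3609 + 374 = 3983
Selection 6: 3983 + 374 = 4357 → 4357 − 4001 = 356
Selection 7: 356 + 374 = 730
Selection 8: 730 + 374 = 1104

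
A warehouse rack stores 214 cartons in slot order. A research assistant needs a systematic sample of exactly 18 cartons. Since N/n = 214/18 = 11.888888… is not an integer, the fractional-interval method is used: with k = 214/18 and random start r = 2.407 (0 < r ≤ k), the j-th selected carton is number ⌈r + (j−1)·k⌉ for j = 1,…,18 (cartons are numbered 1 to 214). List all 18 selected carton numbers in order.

j=1: r + 0k = 2.407 → ⌈·⌉ = 3
j=2: r + 1k = 14.295888… → ⌈·⌉ = 15
j=3: r + 2k = 26.184777… → ⌈·⌉ = 27
j=4: r + 3k = 38.073666… → ⌈·⌉ = 39
j=5: r + 4k = 49.962555… → ⌈·⌉ = 50
j=6: r + 5k = 61.851444… → ⌈·⌉ = 62
j=7: r + 6k = 73.740333… → ⌈·⌉ = 74
j=8: r + 7k = 85.629222… → ⌈·⌉ = 86
j=9: r + 8k = 97.518111… → ⌈·⌉ = 98
j=10: r + 9k = 109.407 → ⌈·⌉ = 110
j=11: r + 10k = 121.295888… → ⌈·⌉ = 122
j=12: r + 11k = 133.184777… → ⌈·⌉ = 134
j=13: r + 12k = 145.073666… → ⌈·⌉ = 146
j=14: r + 13k = 156.962555… → ⌈·⌉ = 157
j=15: r + 14k = 168.851444… → ⌈·⌉ = 169
j=16: r + 15k = 180.740333… → ⌈·⌉ = 181
j=17: r + 16k = 192.629222… → ⌈·⌉ = 193
j=18: r + 17k = 204.518111… → ⌈·⌉ = 205

3, 15, 27, 39, 50, 62, 74, 86, 98, 110, 122, 134, 146, 157, 169, 181, 193, 205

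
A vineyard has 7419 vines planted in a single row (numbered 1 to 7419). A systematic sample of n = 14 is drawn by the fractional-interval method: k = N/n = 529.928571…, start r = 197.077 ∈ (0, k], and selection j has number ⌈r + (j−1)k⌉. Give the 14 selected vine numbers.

198, 728, 1257, 1787, 2317, 2847, 3377, 3907, 4437, 4967, 5497, 6027, 6557, 7087

j=1: r + 0k = 197.077 → ⌈·⌉ = 198
j=2: r + 1k = 727.005571… → ⌈·⌉ = 728
j=3: r + 2k = 1256.934142… → ⌈·⌉ = 1257
j=4: r + 3k = 1786.862714… → ⌈·⌉ = 1787
j=5: r + 4k = 2316.791285… → ⌈·⌉ = 2317
j=6: r + 5k = 2846.719857… → ⌈·⌉ = 2847
j=7: r + 6k = 3376.648428… → ⌈·⌉ = 3377
j=8: r + 7k = 3906.577 → ⌈·⌉ = 3907
j=9: r + 8k = 4436.505571… → ⌈·⌉ = 4437
j=10: r + 9k = 4966.434142… → ⌈·⌉ = 4967
j=11: r + 10k = 5496.362714… → ⌈·⌉ = 5497
j=12: r + 11k = 6026.291285… → ⌈·⌉ = 6027
j=13: r + 12k = 6556.219857… → ⌈·⌉ = 6557
j=14: r + 13k = 7086.148428… → ⌈·⌉ = 7087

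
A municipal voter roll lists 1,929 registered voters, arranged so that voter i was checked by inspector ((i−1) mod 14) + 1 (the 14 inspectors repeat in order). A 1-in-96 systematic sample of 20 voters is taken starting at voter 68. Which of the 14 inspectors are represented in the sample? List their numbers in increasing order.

2, 4, 6, 8, 10, 12, 14

Consecutive selections differ by k = 96, so their inspector numbers differ by 96 mod 14 = 12.
gcd(96, 14) = 2, so the sample visits 14/2 = 7 distinct residues mod 14.
Start 68 is inspector 12; the inspectors hit are 2, 4, 6, 8, 10, 12, 14.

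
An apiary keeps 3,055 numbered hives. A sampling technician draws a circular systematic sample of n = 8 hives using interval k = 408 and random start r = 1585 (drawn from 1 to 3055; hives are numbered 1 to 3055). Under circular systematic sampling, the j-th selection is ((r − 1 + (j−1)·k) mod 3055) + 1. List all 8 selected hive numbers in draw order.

Selection 1: 1585
Selection 2: 1585 + 408 = 1993
Selection 3: 1993 + 408 = 2401
Selection 4: 2401 + 408 = 2809
Selection 5: 2809 + 408 = 3217 → 3217 − 3055 = 162
Selection 6: 162 + 408 = 570
Selection 7: 570 + 408 = 978
Selection 8: 978 + 408 = 1386

1585, 1993, 2401, 2809, 162, 570, 978, 1386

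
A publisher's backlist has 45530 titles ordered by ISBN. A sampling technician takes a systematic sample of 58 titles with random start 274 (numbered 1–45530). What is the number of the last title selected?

k = 45530/58 = 785
58th selection = r + (58−1)·k = 274 + 57×785 = 274 + 44745 = 45019

45019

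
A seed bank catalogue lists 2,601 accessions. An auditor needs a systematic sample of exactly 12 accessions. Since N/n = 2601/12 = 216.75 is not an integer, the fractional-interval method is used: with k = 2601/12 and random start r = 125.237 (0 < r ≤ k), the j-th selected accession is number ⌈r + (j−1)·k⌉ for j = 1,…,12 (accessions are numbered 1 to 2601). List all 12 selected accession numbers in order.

j=1: r + 0k = 125.237 → ⌈·⌉ = 126
j=2: r + 1k = 341.987 → ⌈·⌉ = 342
j=3: r + 2k = 558.737 → ⌈·⌉ = 559
j=4: r + 3k = 775.487 → ⌈·⌉ = 776
j=5: r + 4k = 992.237 → ⌈·⌉ = 993
j=6: r + 5k = 1208.987 → ⌈·⌉ = 1209
j=7: r + 6k = 1425.737 → ⌈·⌉ = 1426
j=8: r + 7k = 1642.487 → ⌈·⌉ = 1643
j=9: r + 8k = 1859.237 → ⌈·⌉ = 1860
j=10: r + 9k = 2075.987 → ⌈·⌉ = 2076
j=11: r + 10k = 2292.737 → ⌈·⌉ = 2293
j=12: r + 11k = 2509.487 → ⌈·⌉ = 2510

126, 342, 559, 776, 993, 1209, 1426, 1643, 1860, 2076, 2293, 2510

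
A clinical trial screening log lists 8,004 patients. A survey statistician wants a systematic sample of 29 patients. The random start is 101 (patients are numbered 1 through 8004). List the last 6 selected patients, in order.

k = N/n = 8004/29 = 276
24th selection = 101 + 23×276 = 6449
25th: 6449 + 276 = 6725
26th: 6725 + 276 = 7001
27th: 7001 + 276 = 7277
28th: 7277 + 276 = 7553
29th: 7553 + 276 = 7829

6449, 6725, 7001, 7277, 7553, 7829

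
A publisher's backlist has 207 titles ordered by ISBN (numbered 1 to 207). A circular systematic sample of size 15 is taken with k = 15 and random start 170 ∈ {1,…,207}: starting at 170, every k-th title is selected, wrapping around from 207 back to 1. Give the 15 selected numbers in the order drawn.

Selection 1: 170
Selection 2: 170 + 15 = 185
Selection 3: 185 + 15 = 200
Selection 4: 200 + 15 = 215 → 215 − 207 = 8
Selection 5: 8 + 15 = 23
Selection 6: 23 + 15 = 38
Selection 7: 38 + 15 = 53
Selection 8: 53 + 15 = 68
Selection 9: 68 + 15 = 83
Selection 10: 83 + 15 = 98
Selection 11: 98 + 15 = 113
Selection 12: 113 + 15 = 128
Selection 13: 128 + 15 = 143
Selection 14: 143 + 15 = 158
Selection 15: 158 + 15 = 173

170, 185, 200, 8, 23, 38, 53, 68, 83, 98, 113, 128, 143, 158, 173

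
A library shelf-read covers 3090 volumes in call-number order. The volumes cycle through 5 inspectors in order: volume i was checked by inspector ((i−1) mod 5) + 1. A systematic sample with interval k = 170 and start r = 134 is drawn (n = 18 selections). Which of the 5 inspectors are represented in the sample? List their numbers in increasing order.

4

Consecutive selections differ by k = 170, so their inspector numbers differ by 170 mod 5 = 0.
gcd(170, 5) = 5, so the sample visits 5/5 = 1 distinct residues mod 5.
Start 134 is inspector 4; the inspectors hit are 4.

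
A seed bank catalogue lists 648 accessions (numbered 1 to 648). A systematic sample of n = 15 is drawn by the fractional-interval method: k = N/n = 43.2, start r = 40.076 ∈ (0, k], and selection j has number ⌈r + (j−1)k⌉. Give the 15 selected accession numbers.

j=1: r + 0k = 40.076 → ⌈·⌉ = 41
j=2: r + 1k = 83.276 → ⌈·⌉ = 84
j=3: r + 2k = 126.476 → ⌈·⌉ = 127
j=4: r + 3k = 169.676 → ⌈·⌉ = 170
j=5: r + 4k = 212.876 → ⌈·⌉ = 213
j=6: r + 5k = 256.076 → ⌈·⌉ = 257
j=7: r + 6k = 299.276 → ⌈·⌉ = 300
j=8: r + 7k = 342.476 → ⌈·⌉ = 343
j=9: r + 8k = 385.676 → ⌈·⌉ = 386
j=10: r + 9k = 428.876 → ⌈·⌉ = 429
j=11: r + 10k = 472.076 → ⌈·⌉ = 473
j=12: r + 11k = 515.276 → ⌈·⌉ = 516
j=13: r + 12k = 558.476 → ⌈·⌉ = 559
j=14: r + 13k = 601.676 → ⌈·⌉ = 602
j=15: r + 14k = 644.876 → ⌈·⌉ = 645

41, 84, 127, 170, 213, 257, 300, 343, 386, 429, 473, 516, 559, 602, 645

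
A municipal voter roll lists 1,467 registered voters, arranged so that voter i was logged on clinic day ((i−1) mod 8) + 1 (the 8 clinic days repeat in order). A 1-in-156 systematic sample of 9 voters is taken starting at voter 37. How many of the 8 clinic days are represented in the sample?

2

Consecutive selections differ by k = 156, so their clinic day numbers differ by 156 mod 8 = 4.
gcd(156, 8) = 4, so the sample visits 8/4 = 2 distinct residues mod 8.
Start 37 is clinic day 5; the clinic days hit are 1, 5.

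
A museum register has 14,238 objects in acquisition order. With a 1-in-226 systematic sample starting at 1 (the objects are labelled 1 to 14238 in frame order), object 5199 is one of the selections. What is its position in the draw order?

24

k = 226
position = (5199 − 1)/226 + 1 = 5198/226 + 1 = 23 + 1 = 24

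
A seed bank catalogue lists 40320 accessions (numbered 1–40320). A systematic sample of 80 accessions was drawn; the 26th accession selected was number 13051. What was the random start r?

451

k = 40320/80 = 504
r = 13051 − (26−1)×504 = 13051 − 12600 = 451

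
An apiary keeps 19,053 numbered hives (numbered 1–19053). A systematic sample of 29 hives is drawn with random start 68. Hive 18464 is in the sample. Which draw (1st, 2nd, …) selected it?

k = 19053/29 = 657
position = (18464 − 68)/657 + 1 = 18396/657 + 1 = 28 + 1 = 29

29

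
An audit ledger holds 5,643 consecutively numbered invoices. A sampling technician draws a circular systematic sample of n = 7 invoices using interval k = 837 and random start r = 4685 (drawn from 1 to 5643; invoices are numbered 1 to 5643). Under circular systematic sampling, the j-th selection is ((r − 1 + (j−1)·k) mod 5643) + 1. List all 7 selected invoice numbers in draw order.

4685, 5522, 716, 1553, 2390, 3227, 4064

Selection 1: 4685
Selection 2: 4685 + 837 = 5522
Selection 3: 5522 + 837 = 6359 → 6359 − 5643 = 716
Selection 4: 716 + 837 = 1553
Selection 5: 1553 + 837 = 2390
Selection 6: 2390 + 837 = 3227
Selection 7: 3227 + 837 = 4064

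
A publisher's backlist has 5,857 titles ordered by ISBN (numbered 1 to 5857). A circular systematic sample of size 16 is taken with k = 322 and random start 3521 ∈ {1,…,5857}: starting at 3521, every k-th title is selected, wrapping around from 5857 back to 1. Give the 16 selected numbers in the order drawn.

Selection 1: 3521
Selection 2: 3521 + 322 = 3843
Selection 3: 3843 + 322 = 4165
Selection 4: 4165 + 322 = 4487
Selection 5: 4487 + 322 = 4809
Selection 6: 4809 + 322 = 5131
Selection 7: 5131 + 322 = 5453
Selection 8: 5453 + 322 = 5775
Selection 9: 5775 + 322 = 6097 → 6097 − 5857 = 240
Selection 10: 240 + 322 = 562
Selection 11: 562 + 322 = 884
Selection 12: 884 + 322 = 1206
Selection 13: 1206 + 322 = 1528
Selection 14: 1528 + 322 = 1850
Selection 15: 1850 + 322 = 2172
Selection 16: 2172 + 322 = 2494

3521, 3843, 4165, 4487, 4809, 5131, 5453, 5775, 240, 562, 884, 1206, 1528, 1850, 2172, 2494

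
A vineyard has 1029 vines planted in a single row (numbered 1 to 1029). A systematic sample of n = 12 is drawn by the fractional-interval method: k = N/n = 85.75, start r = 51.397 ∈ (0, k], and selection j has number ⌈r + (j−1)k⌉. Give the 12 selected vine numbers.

52, 138, 223, 309, 395, 481, 566, 652, 738, 824, 909, 995

j=1: r + 0k = 51.397 → ⌈·⌉ = 52
j=2: r + 1k = 137.147 → ⌈·⌉ = 138
j=3: r + 2k = 222.897 → ⌈·⌉ = 223
j=4: r + 3k = 308.647 → ⌈·⌉ = 309
j=5: r + 4k = 394.397 → ⌈·⌉ = 395
j=6: r + 5k = 480.147 → ⌈·⌉ = 481
j=7: r + 6k = 565.897 → ⌈·⌉ = 566
j=8: r + 7k = 651.647 → ⌈·⌉ = 652
j=9: r + 8k = 737.397 → ⌈·⌉ = 738
j=10: r + 9k = 823.147 → ⌈·⌉ = 824
j=11: r + 10k = 908.897 → ⌈·⌉ = 909
j=12: r + 11k = 994.647 → ⌈·⌉ = 995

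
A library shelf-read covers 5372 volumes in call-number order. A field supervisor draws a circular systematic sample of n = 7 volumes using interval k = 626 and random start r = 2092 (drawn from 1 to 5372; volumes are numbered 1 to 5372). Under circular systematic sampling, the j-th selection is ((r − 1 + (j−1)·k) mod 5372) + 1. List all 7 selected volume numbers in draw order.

2092, 2718, 3344, 3970, 4596, 5222, 476

Selection 1: 2092
Selection 2: 2092 + 626 = 2718
Selection 3: 2718 + 626 = 3344
Selection 4: 3344 + 626 = 3970
Selection 5: 3970 + 626 = 4596
Selection 6: 4596 + 626 = 5222
Selection 7: 5222 + 626 = 5848 → 5848 − 5372 = 476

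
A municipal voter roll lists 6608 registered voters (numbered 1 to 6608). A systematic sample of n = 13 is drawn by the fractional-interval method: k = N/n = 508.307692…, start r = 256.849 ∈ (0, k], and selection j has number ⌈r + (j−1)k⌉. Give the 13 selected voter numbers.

257, 766, 1274, 1782, 2291, 2799, 3307, 3816, 4324, 4832, 5340, 5849, 6357

j=1: r + 0k = 256.849 → ⌈·⌉ = 257
j=2: r + 1k = 765.156692… → ⌈·⌉ = 766
j=3: r + 2k = 1273.464384… → ⌈·⌉ = 1274
j=4: r + 3k = 1781.772076… → ⌈·⌉ = 1782
j=5: r + 4k = 2290.079769… → ⌈·⌉ = 2291
j=6: r + 5k = 2798.387461… → ⌈·⌉ = 2799
j=7: r + 6k = 3306.695153… → ⌈·⌉ = 3307
j=8: r + 7k = 3815.002846… → ⌈·⌉ = 3816
j=9: r + 8k = 4323.310538… → ⌈·⌉ = 4324
j=10: r + 9k = 4831.618230… → ⌈·⌉ = 4832
j=11: r + 10k = 5339.925923… → ⌈·⌉ = 5340
j=12: r + 11k = 5848.233615… → ⌈·⌉ = 5849
j=13: r + 12k = 6356.541307… → ⌈·⌉ = 6357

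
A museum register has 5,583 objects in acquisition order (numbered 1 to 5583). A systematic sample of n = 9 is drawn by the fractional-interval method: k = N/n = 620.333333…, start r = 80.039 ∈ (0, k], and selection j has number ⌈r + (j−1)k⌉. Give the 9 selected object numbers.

81, 701, 1321, 1942, 2562, 3182, 3803, 4423, 5043

j=1: r + 0k = 80.039 → ⌈·⌉ = 81
j=2: r + 1k = 700.372333… → ⌈·⌉ = 701
j=3: r + 2k = 1320.705666… → ⌈·⌉ = 1321
j=4: r + 3k = 1941.039 → ⌈·⌉ = 1942
j=5: r + 4k = 2561.372333… → ⌈·⌉ = 2562
j=6: r + 5k = 3181.705666… → ⌈·⌉ = 3182
j=7: r + 6k = 3802.039 → ⌈·⌉ = 3803
j=8: r + 7k = 4422.372333… → ⌈·⌉ = 4423
j=9: r + 8k = 5042.705666… → ⌈·⌉ = 5043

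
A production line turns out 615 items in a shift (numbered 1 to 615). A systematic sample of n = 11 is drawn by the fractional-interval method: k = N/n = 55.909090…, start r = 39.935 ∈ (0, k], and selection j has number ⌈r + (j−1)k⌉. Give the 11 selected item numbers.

40, 96, 152, 208, 264, 320, 376, 432, 488, 544, 600

j=1: r + 0k = 39.935 → ⌈·⌉ = 40
j=2: r + 1k = 95.844090… → ⌈·⌉ = 96
j=3: r + 2k = 151.753181… → ⌈·⌉ = 152
j=4: r + 3k = 207.662272… → ⌈·⌉ = 208
j=5: r + 4k = 263.571363… → ⌈·⌉ = 264
j=6: r + 5k = 319.480454… → ⌈·⌉ = 320
j=7: r + 6k = 375.389545… → ⌈·⌉ = 376
j=8: r + 7k = 431.298636… → ⌈·⌉ = 432
j=9: r + 8k = 487.207727… → ⌈·⌉ = 488
j=10: r + 9k = 543.116818… → ⌈·⌉ = 544
j=11: r + 10k = 599.025909… → ⌈·⌉ = 600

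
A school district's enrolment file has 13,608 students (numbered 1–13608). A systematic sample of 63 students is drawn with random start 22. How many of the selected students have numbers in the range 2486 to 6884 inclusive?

k = 13608/63 = 216
First selection ≥ 2486: 22 + ⌈(2486−22)/216⌉·216 = 22 + 12×216 = 2614
Last selection ≤ 6884: 22 + ⌊(6884−22)/216⌋·216 = 22 + 31×216 = 6718
Count = 31 − 12 + 1 = 20

20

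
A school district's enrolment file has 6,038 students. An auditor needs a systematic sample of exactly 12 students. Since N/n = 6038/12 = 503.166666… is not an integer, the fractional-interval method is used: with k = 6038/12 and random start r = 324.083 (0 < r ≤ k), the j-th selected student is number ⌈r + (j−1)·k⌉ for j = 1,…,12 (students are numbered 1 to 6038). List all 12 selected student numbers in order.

325, 828, 1331, 1834, 2337, 2840, 3344, 3847, 4350, 4853, 5356, 5859

j=1: r + 0k = 324.083 → ⌈·⌉ = 325
j=2: r + 1k = 827.249666… → ⌈·⌉ = 828
j=3: r + 2k = 1330.416333… → ⌈·⌉ = 1331
j=4: r + 3k = 1833.583 → ⌈·⌉ = 1834
j=5: r + 4k = 2336.749666… → ⌈·⌉ = 2337
j=6: r + 5k = 2839.916333… → ⌈·⌉ = 2840
j=7: r + 6k = 3343.083 → ⌈·⌉ = 3344
j=8: r + 7k = 3846.249666… → ⌈·⌉ = 3847
j=9: r + 8k = 4349.416333… → ⌈·⌉ = 4350
j=10: r + 9k = 4852.583 → ⌈·⌉ = 4853
j=11: r + 10k = 5355.749666… → ⌈·⌉ = 5356
j=12: r + 11k = 5858.916333… → ⌈·⌉ = 5859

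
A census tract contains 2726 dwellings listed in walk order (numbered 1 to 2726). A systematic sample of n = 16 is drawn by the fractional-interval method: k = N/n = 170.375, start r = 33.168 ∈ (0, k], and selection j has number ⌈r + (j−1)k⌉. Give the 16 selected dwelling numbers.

j=1: r + 0k = 33.168 → ⌈·⌉ = 34
j=2: r + 1k = 203.543 → ⌈·⌉ = 204
j=3: r + 2k = 373.918 → ⌈·⌉ = 374
j=4: r + 3k = 544.293 → ⌈·⌉ = 545
j=5: r + 4k = 714.668 → ⌈·⌉ = 715
j=6: r + 5k = 885.043 → ⌈·⌉ = 886
j=7: r + 6k = 1055.418 → ⌈·⌉ = 1056
j=8: r + 7k = 1225.793 → ⌈·⌉ = 1226
j=9: r + 8k = 1396.168 → ⌈·⌉ = 1397
j=10: r + 9k = 1566.543 → ⌈·⌉ = 1567
j=11: r + 10k = 1736.918 → ⌈·⌉ = 1737
j=12: r + 11k = 1907.293 → ⌈·⌉ = 1908
j=13: r + 12k = 2077.668 → ⌈·⌉ = 2078
j=14: r + 13k = 2248.043 → ⌈·⌉ = 2249
j=15: r + 14k = 2418.418 → ⌈·⌉ = 2419
j=16: r + 15k = 2588.793 → ⌈·⌉ = 2589

34, 204, 374, 545, 715, 886, 1056, 1226, 1397, 1567, 1737, 1908, 2078, 2249, 2419, 2589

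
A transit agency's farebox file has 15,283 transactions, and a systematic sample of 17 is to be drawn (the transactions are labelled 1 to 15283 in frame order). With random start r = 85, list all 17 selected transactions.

85, 984, 1883, 2782, 3681, 4580, 5479, 6378, 7277, 8176, 9075, 9974, 10873, 11772, 12671, 13570, 14469

k = N/n = 15283/17 = 899
transaction 1: 85
transaction 2: 85 + 899 = 984
transaction 3: 984 + 899 = 1883
transaction 4: 1883 + 899 = 2782
transaction 5: 2782 + 899 = 3681
transaction 6: 3681 + 899 = 4580
transaction 7: 4580 + 899 = 5479
transaction 8: 5479 + 899 = 6378
transaction 9: 6378 + 899 = 7277
transaction 10: 7277 + 899 = 8176
transaction 11: 8176 + 899 = 9075
transaction 12: 9075 + 899 = 9974
transaction 13: 9974 + 899 = 10873
transaction 14: 10873 + 899 = 11772
transaction 15: 11772 + 899 = 12671
transaction 16: 12671 + 899 = 13570
transaction 17: 13570 + 899 = 14469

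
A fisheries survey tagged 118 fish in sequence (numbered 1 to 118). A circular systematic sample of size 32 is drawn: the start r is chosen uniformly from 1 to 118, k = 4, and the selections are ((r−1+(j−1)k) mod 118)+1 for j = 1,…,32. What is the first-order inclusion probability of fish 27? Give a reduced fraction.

16/59

For each position j, as r ranges over 1…118 the j-th selection hits every fish exactly once, so fish 27 is selected for exactly 32 of the 118 starts.
Inclusion probability = 32/118 = 16/59.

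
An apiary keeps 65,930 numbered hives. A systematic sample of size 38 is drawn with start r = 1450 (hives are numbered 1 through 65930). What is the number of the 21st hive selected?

36150

k = 65930/38 = 1735
21st selection = r + (21−1)·k = 1450 + 20×1735 = 1450 + 34700 = 36150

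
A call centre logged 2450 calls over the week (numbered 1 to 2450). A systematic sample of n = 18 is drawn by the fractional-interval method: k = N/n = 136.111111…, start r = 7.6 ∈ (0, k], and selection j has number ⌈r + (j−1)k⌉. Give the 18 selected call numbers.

j=1: r + 0k = 7.6 → ⌈·⌉ = 8
j=2: r + 1k = 143.711111… → ⌈·⌉ = 144
j=3: r + 2k = 279.822222… → ⌈·⌉ = 280
j=4: r + 3k = 415.933333… → ⌈·⌉ = 416
j=5: r + 4k = 552.044444… → ⌈·⌉ = 553
j=6: r + 5k = 688.155555… → ⌈·⌉ = 689
j=7: r + 6k = 824.266666… → ⌈·⌉ = 825
j=8: r + 7k = 960.377777… → ⌈·⌉ = 961
j=9: r + 8k = 1096.488888… → ⌈·⌉ = 1097
j=10: r + 9k = 1232.6 → ⌈·⌉ = 1233
j=11: r + 10k = 1368.711111… → ⌈·⌉ = 1369
j=12: r + 11k = 1504.822222… → ⌈·⌉ = 1505
j=13: r + 12k = 1640.933333… → ⌈·⌉ = 1641
j=14: r + 13k = 1777.044444… → ⌈·⌉ = 1778
j=15: r + 14k = 1913.155555… → ⌈·⌉ = 1914
j=16: r + 15k = 2049.266666… → ⌈·⌉ = 2050
j=17: r + 16k = 2185.377777… → ⌈·⌉ = 2186
j=18: r + 17k = 2321.488888… → ⌈·⌉ = 2322

8, 144, 280, 416, 553, 689, 825, 961, 1097, 1233, 1369, 1505, 1641, 1778, 1914, 2050, 2186, 2322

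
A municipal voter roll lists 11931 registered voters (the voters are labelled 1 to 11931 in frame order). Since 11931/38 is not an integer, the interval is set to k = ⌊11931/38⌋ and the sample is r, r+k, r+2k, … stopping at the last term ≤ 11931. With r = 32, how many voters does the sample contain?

k = ⌊11931/38⌋ = 313
Achieved size = ⌊(11931 − 32)/313⌋ + 1 = ⌊11899/313⌋ + 1 = 38 + 1 = 39
(last selection: 32 + 38×313 = 11926 ≤ 11931; next would be 12239 > 11931)

39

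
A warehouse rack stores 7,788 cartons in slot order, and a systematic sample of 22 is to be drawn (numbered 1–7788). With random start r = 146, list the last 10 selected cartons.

k = N/n = 7788/22 = 354
13th selection = 146 + 12×354 = 4394
14th: 4394 + 354 = 4748
15th: 4748 + 354 = 5102
16th: 5102 + 354 = 5456
17th: 5456 + 354 = 5810
18th: 5810 + 354 = 6164
19th: 6164 + 354 = 6518
20th: 6518 + 354 = 6872
21st: 6872 + 354 = 7226
22nd: 7226 + 354 = 7580

4394, 4748, 5102, 5456, 5810, 6164, 6518, 6872, 7226, 7580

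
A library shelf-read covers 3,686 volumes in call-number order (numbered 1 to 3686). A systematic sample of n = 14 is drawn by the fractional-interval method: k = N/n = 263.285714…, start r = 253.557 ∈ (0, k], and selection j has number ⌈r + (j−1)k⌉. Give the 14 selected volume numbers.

254, 517, 781, 1044, 1307, 1570, 1834, 2097, 2360, 2624, 2887, 3150, 3413, 3677

j=1: r + 0k = 253.557 → ⌈·⌉ = 254
j=2: r + 1k = 516.842714… → ⌈·⌉ = 517
j=3: r + 2k = 780.128428… → ⌈·⌉ = 781
j=4: r + 3k = 1043.414142… → ⌈·⌉ = 1044
j=5: r + 4k = 1306.699857… → ⌈·⌉ = 1307
j=6: r + 5k = 1569.985571… → ⌈·⌉ = 1570
j=7: r + 6k = 1833.271285… → ⌈·⌉ = 1834
j=8: r + 7k = 2096.557 → ⌈·⌉ = 2097
j=9: r + 8k = 2359.842714… → ⌈·⌉ = 2360
j=10: r + 9k = 2623.128428… → ⌈·⌉ = 2624
j=11: r + 10k = 2886.414142… → ⌈·⌉ = 2887
j=12: r + 11k = 3149.699857… → ⌈·⌉ = 3150
j=13: r + 12k = 3412.985571… → ⌈·⌉ = 3413
j=14: r + 13k = 3676.271285… → ⌈·⌉ = 3677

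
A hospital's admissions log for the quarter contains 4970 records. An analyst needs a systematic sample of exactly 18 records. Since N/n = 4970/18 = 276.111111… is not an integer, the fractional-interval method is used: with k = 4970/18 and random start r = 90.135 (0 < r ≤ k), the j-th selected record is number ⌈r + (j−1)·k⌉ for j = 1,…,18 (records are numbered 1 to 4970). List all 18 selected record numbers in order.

91, 367, 643, 919, 1195, 1471, 1747, 2023, 2300, 2576, 2852, 3128, 3404, 3680, 3956, 4232, 4508, 4785

j=1: r + 0k = 90.135 → ⌈·⌉ = 91
j=2: r + 1k = 366.246111… → ⌈·⌉ = 367
j=3: r + 2k = 642.357222… → ⌈·⌉ = 643
j=4: r + 3k = 918.468333… → ⌈·⌉ = 919
j=5: r + 4k = 1194.579444… → ⌈·⌉ = 1195
j=6: r + 5k = 1470.690555… → ⌈·⌉ = 1471
j=7: r + 6k = 1746.801666… → ⌈·⌉ = 1747
j=8: r + 7k = 2022.912777… → ⌈·⌉ = 2023
j=9: r + 8k = 2299.023888… → ⌈·⌉ = 2300
j=10: r + 9k = 2575.135 → ⌈·⌉ = 2576
j=11: r + 10k = 2851.246111… → ⌈·⌉ = 2852
j=12: r + 11k = 3127.357222… → ⌈·⌉ = 3128
j=13: r + 12k = 3403.468333… → ⌈·⌉ = 3404
j=14: r + 13k = 3679.579444… → ⌈·⌉ = 3680
j=15: r + 14k = 3955.690555… → ⌈·⌉ = 3956
j=16: r + 15k = 4231.801666… → ⌈·⌉ = 4232
j=17: r + 16k = 4507.912777… → ⌈·⌉ = 4508
j=18: r + 17k = 4784.023888… → ⌈·⌉ = 4785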